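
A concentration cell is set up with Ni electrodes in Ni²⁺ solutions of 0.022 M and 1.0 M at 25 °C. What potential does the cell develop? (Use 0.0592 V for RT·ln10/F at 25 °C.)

0.049 V

Both half-cells are Ni²⁺/Ni, so E°_cell = 0. The concentrated side is the cathode; the cell reaction moves Ni²⁺ from high to low concentration with n = 2.
Q = [Ni²⁺]_dilute/[Ni²⁺]_conc = 0.022/1.0 = 0.0220.
E = 0 − (0.0592/2) log Q = −(0.0592/2)(-1.658) = 0.0491 V.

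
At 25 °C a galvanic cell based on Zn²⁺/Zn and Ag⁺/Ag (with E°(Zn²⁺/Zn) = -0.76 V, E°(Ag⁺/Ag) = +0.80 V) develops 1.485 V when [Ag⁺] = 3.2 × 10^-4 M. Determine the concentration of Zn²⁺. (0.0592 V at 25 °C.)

3.5 × 10^-5 M

From the Nernst equation, log Q = n(E° − E)/0.0592 = 2(1.56 − 1.485)/0.0592 = 2.534, so Q = 342.
With Q = [Zn²⁺]/[Ag⁺]^2 and the known concentrations, [Zn²⁺] in the numerator gives [Zn²⁺] = 3.5 × 10^-5 M.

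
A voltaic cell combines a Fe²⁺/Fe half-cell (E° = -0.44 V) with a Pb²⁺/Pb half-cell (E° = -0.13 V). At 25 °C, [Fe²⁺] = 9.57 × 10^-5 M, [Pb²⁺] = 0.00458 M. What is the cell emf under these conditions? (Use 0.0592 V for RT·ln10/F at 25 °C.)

The Pb²⁺/Pb couple has the higher reduction potential and acts as the cathode, so E°_cell = -0.13 − (-0.44) = 0.31 V.
Balancing electrons gives n = 2; the reaction quotient is Q = [Fe²⁺]/[Pb²⁺] = 0.0209.
At 25 °C, E = E° − (0.0592/n) log Q = 0.31 − (0.0592/2)(-1.680) = 0.310 + 0.050 = 0.360 V.

0.360 V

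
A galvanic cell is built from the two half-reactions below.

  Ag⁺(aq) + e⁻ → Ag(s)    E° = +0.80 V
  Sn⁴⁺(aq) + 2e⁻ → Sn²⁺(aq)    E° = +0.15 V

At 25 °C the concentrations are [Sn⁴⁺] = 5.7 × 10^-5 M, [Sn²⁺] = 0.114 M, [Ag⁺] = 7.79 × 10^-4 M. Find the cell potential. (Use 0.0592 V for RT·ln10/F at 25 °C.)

0.564 V

The Ag⁺/Ag couple has the higher reduction potential and acts as the cathode, so E°_cell = +0.80 − (+0.15) = 0.65 V.
Balancing electrons gives n = 2; the reaction quotient is Q = [Sn⁴⁺]/([Sn²⁺]·[Ag⁺]^2) = 824.
At 25 °C, E = E° − (0.0592/n) log Q = 0.65 − (0.0592/2)(2.916) = 0.650 − 0.086 = 0.564 V.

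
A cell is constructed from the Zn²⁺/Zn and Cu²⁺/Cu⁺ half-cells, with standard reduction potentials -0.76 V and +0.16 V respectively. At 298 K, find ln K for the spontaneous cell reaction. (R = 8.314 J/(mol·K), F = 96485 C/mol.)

ln K = 71.7

E°_cell = +0.16 − (-0.76) = 0.92 V, with n = 2 electrons transferred.
At equilibrium E = 0, so the Nernst equation gives ln K = nFE°/RT = (2)(96485)(0.92)/((8.314)(298)) = 71.66.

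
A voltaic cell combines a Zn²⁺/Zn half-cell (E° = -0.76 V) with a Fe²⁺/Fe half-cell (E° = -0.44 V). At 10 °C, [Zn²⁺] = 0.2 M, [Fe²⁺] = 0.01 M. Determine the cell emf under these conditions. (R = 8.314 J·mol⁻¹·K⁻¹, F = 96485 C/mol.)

0.283 V

The Fe²⁺/Fe couple has the higher reduction potential and acts as the cathode, so E°_cell = -0.44 − (-0.76) = 0.32 V.
Balancing electrons gives n = 2; the reaction quotient is Q = [Zn²⁺]/[Fe²⁺] = 20.0.
E = E° − (RT/nF) ln Q = 0.32 − (8.314×283)/(2×96485) × (2.996) = 0.320 − 0.037 = 0.283 V.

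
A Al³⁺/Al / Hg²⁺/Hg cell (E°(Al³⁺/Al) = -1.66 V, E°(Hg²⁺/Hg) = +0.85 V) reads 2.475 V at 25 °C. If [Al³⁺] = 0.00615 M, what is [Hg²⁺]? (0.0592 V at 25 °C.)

From the Nernst equation, log Q = n(E° − E)/0.0592 = 6(2.51 − 2.475)/0.0592 = 3.547, so Q = 3530.
With Q = [Al³⁺]^2/[Hg²⁺]^3 and the known concentrations, [Hg²⁺]^3 in the denominator gives [Hg²⁺] = 0.0022 M.

0.0022 M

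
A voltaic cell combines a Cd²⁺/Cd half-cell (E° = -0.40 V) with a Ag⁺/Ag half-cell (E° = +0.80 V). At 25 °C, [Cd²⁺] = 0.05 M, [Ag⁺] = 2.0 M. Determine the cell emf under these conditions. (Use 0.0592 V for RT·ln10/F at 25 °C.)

1.26 V

The Ag⁺/Ag couple has the higher reduction potential and acts as the cathode, so E°_cell = +0.80 − (-0.40) = 1.20 V.
Balancing electrons gives n = 2; the reaction quotient is Q = [Cd²⁺]/[Ag⁺]^2 = 0.0125.
At 25 °C, E = E° − (0.0592/n) log Q = 1.20 − (0.0592/2)(-1.903) = 1.200 + 0.056 = 1.256 V.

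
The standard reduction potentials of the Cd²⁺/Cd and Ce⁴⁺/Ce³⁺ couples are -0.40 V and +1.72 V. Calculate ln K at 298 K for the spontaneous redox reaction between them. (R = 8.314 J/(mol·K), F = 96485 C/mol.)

ln K = 165.1

E°_cell = +1.72 − (-0.40) = 2.12 V, with n = 2 electrons transferred.
At equilibrium E = 0, so the Nernst equation gives ln K = nFE°/RT = (2)(96485)(2.12)/((8.314)(298)) = 165.12.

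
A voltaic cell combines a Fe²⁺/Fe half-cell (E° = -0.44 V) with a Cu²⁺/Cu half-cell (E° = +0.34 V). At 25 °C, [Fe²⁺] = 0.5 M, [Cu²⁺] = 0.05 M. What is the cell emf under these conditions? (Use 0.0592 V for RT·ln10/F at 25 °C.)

0.750 V

The Cu²⁺/Cu couple has the higher reduction potential and acts as the cathode, so E°_cell = +0.34 − (-0.44) = 0.78 V.
Balancing electrons gives n = 2; the reaction quotient is Q = [Fe²⁺]/[Cu²⁺] = 10.0.
At 25 °C, E = E° − (0.0592/n) log Q = 0.78 − (0.0592/2)(1.000) = 0.780 − 0.030 = 0.750 V.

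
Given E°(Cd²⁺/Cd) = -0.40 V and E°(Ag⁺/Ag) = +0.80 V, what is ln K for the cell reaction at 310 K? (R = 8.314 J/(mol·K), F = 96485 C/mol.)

E°_cell = +0.80 − (-0.40) = 1.20 V, with n = 2 electrons transferred.
At equilibrium E = 0, so the Nernst equation gives ln K = nFE°/RT = (2)(96485)(1.20)/((8.314)(310)) = 89.85.

ln K = 89.8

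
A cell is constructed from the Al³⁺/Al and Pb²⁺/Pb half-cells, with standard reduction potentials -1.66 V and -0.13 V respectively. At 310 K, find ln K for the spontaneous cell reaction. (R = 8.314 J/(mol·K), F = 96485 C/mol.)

E°_cell = -0.13 − (-1.66) = 1.53 V, with n = 6 electrons transferred.
At equilibrium E = 0, so the Nernst equation gives ln K = nFE°/RT = (6)(96485)(1.53)/((8.314)(310)) = 343.66.

ln K = 343.7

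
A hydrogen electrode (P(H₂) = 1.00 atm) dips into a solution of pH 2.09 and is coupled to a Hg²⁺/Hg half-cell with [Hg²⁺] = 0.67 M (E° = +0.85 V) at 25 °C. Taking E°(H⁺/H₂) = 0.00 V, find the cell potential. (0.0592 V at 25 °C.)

The Hg²⁺/Hg couple is the cathode, so E°_cell = 0.85 V; n = 2.
[H⁺] = 10^(−2.09) = 0.0081 M, and Q = [H⁺]^2 / ([Hg²⁺]·P(H₂)) = 9.86 × 10^-5.
E = E° − (0.0592/2) log Q = 0.85 − (0.0592/2)(-4.006) = 0.969 V.

0.97 V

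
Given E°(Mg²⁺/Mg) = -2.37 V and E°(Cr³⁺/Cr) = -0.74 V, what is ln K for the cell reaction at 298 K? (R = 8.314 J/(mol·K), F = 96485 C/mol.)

E°_cell = -0.74 − (-2.37) = 1.63 V, with n = 6 electrons transferred.
At equilibrium E = 0, so the Nernst equation gives ln K = nFE°/RT = (6)(96485)(1.63)/((8.314)(298)) = 380.87.

ln K = 380.9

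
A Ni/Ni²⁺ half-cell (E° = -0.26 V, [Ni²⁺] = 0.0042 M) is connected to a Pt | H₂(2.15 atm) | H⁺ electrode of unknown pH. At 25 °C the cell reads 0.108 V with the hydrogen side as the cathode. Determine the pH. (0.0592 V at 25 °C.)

E°_cell = 0.26 V and n = 2.
log Q = n(E° − E)/0.0592 = 2×(0.26 − 0.108)/0.0592 = 5.135.
With Q = [Ni²⁺]·P(H₂) / [H⁺]^2, solving for [H⁺] gives log[H⁺] = -3.590, so pH = 3.59.

pH = 3.59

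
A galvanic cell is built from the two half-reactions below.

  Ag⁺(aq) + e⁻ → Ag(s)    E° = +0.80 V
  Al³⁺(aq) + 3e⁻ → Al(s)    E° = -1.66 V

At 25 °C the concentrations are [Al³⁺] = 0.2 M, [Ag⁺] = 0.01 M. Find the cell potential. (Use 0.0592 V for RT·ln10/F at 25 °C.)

The Ag⁺/Ag couple has the higher reduction potential and acts as the cathode, so E°_cell = +0.80 − (-1.66) = 2.46 V.
Balancing electrons gives n = 3; the reaction quotient is Q = [Al³⁺]/[Ag⁺]^3 = 2 × 10^5.
At 25 °C, E = E° − (0.0592/n) log Q = 2.46 − (0.0592/3)(5.301) = 2.460 − 0.105 = 2.355 V.

2.36 V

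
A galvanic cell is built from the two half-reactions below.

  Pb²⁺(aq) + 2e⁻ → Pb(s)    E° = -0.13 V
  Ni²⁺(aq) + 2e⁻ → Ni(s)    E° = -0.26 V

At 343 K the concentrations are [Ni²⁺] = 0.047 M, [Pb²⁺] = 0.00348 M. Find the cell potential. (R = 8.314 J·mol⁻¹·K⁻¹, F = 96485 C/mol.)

0.092 V

The Pb²⁺/Pb couple has the higher reduction potential and acts as the cathode, so E°_cell = -0.13 − (-0.26) = 0.13 V.
Balancing electrons gives n = 2; the reaction quotient is Q = [Ni²⁺]/[Pb²⁺] = 13.5.
E = E° − (RT/nF) ln Q = 0.13 − (8.314×343)/(2×96485) × (2.603) = 0.130 − 0.038 = 0.092 V.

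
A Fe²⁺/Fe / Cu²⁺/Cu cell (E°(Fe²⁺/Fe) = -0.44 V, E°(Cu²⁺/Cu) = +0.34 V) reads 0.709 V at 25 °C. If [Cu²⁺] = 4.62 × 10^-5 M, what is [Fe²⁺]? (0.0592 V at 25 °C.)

0.012 M

From the Nernst equation, log Q = n(E° − E)/0.0592 = 2(0.78 − 0.709)/0.0592 = 2.399, so Q = 250.
With Q = [Fe²⁺]/[Cu²⁺] and the known concentrations, [Fe²⁺] in the numerator gives [Fe²⁺] = 0.012 M.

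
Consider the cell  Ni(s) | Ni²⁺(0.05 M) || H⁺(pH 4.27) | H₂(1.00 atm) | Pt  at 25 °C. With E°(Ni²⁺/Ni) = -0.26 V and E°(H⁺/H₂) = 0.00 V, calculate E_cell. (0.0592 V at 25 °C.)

0.046 V

The hydrogen couple is the cathode, so E°_cell = 0.26 V; n = 2.
[H⁺] = 10^(−4.27) = 5.4 × 10^-5 M, and Q = [Ni²⁺]·P(H₂) / [H⁺]^2 = 1.73 × 10^7.
E = E° − (0.0592/2) log Q = 0.26 − (0.0592/2)(7.239) = 0.046 V.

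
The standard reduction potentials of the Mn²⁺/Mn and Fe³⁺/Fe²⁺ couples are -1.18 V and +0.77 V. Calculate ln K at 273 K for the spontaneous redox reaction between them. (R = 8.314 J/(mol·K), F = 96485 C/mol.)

ln K = 165.8

E°_cell = +0.77 − (-1.18) = 1.95 V, with n = 2 electrons transferred.
At equilibrium E = 0, so the Nernst equation gives ln K = nFE°/RT = (2)(96485)(1.95)/((8.314)(273)) = 165.79.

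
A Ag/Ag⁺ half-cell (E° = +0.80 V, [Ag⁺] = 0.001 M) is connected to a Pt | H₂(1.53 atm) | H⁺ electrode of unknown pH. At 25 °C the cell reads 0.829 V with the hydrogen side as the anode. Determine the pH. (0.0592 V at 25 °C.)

pH = 3.40

E°_cell = 0.80 V and n = 2.
log Q = n(E° − E)/0.0592 = 2×(0.80 − 0.829)/0.0592 = -0.980.
With Q = [H⁺]^2 / ([Ag⁺]^2·P(H₂)), solving for [H⁺] gives log[H⁺] = -3.398, so pH = 3.40.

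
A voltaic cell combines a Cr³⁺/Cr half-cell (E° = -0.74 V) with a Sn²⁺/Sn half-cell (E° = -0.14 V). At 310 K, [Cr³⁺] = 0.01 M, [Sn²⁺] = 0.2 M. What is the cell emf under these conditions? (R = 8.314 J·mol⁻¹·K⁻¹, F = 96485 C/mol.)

0.620 V

The Sn²⁺/Sn couple has the higher reduction potential and acts as the cathode, so E°_cell = -0.14 − (-0.74) = 0.60 V.
Balancing electrons gives n = 6; the reaction quotient is Q = [Cr³⁺]^2/[Sn²⁺]^3 = 0.0125.
E = E° − (RT/nF) ln Q = 0.60 − (8.314×310)/(6×96485) × (-4.382) = 0.600 + 0.020 = 0.620 V.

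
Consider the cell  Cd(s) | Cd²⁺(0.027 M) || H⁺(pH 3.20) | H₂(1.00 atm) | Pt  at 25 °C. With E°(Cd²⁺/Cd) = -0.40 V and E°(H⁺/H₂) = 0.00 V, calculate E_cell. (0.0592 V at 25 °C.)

0.26 V

The hydrogen couple is the cathode, so E°_cell = 0.40 V; n = 2.
[H⁺] = 10^(−3.20) = 6.3 × 10^-4 M, and Q = [Cd²⁺]·P(H₂) / [H⁺]^2 = 6.78 × 10^4.
E = E° − (0.0592/2) log Q = 0.40 − (0.0592/2)(4.831) = 0.257 V.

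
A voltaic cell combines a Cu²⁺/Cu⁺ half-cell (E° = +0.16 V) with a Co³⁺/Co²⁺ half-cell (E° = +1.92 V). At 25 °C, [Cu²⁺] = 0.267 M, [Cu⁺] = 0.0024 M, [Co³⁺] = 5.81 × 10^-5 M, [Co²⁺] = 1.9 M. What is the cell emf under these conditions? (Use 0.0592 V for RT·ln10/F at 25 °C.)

1.37 V

The Co³⁺/Co²⁺ couple has the higher reduction potential and acts as the cathode, so E°_cell = +1.92 − (+0.16) = 1.76 V.
Balancing electrons gives n = 1; the reaction quotient is Q = [Cu²⁺]·[Co²⁺]/([Cu⁺]·[Co³⁺]) = 3.64 × 10^6.
At 25 °C, E = E° − (0.0592/n) log Q = 1.76 − (0.0592/1)(6.561) = 1.760 − 0.388 = 1.372 V.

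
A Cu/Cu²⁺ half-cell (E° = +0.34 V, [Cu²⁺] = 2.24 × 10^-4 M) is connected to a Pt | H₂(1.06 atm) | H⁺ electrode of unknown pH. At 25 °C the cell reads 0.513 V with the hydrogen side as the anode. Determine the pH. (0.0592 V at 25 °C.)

E°_cell = 0.34 V and n = 2.
log Q = n(E° − E)/0.0592 = 2×(0.34 − 0.513)/0.0592 = -5.845.
With Q = [H⁺]^2 / ([Cu²⁺]·P(H₂)), solving for [H⁺] gives log[H⁺] = -4.735, so pH = 4.73.

pH = 4.73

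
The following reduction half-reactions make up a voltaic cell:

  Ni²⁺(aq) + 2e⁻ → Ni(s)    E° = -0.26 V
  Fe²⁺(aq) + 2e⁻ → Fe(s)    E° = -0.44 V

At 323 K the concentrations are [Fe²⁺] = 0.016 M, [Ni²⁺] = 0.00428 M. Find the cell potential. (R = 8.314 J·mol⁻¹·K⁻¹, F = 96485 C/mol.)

The Ni²⁺/Ni couple has the higher reduction potential and acts as the cathode, so E°_cell = -0.26 − (-0.44) = 0.18 V.
Balancing electrons gives n = 2; the reaction quotient is Q = [Fe²⁺]/[Ni²⁺] = 3.74.
E = E° − (RT/nF) ln Q = 0.18 − (8.314×323)/(2×96485) × (1.319) = 0.180 − 0.018 = 0.162 V.

0.162 V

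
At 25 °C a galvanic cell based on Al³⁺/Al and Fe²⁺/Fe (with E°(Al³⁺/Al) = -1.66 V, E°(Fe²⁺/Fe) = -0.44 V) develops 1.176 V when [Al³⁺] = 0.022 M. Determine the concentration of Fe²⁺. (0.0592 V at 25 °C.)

From the Nernst equation, log Q = n(E° − E)/0.0592 = 6(1.22 − 1.176)/0.0592 = 4.459, so Q = 2.88 × 10^4.
With Q = [Al³⁺]^2/[Fe²⁺]^3 and the known concentrations, [Fe²⁺]^3 in the denominator gives [Fe²⁺] = 0.0026 M.

0.0026 M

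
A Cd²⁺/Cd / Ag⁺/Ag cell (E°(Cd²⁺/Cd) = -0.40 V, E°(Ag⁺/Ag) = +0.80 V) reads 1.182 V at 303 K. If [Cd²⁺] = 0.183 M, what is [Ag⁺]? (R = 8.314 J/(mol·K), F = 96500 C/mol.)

From the Nernst equation, ln Q = nF(E° − E)/RT = 2×96500×(1.20 − 1.182)/(8.314×303) = 1.379, so Q = 3.97.
With Q = [Cd²⁺]/[Ag⁺]^2 and the known concentrations, [Ag⁺]^2 in the denominator gives [Ag⁺] = 0.21 M.

0.21 M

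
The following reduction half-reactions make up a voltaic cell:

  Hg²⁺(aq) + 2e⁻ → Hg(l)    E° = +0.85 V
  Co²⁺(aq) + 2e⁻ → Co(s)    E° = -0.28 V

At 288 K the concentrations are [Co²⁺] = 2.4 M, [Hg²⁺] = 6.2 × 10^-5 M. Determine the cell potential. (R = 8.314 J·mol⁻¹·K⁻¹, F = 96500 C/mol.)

0.999 V

The Hg²⁺/Hg couple has the higher reduction potential and acts as the cathode, so E°_cell = +0.85 − (-0.28) = 1.13 V.
Balancing electrons gives n = 2; the reaction quotient is Q = [Co²⁺]/[Hg²⁺] = 3.87 × 10^4.
E = E° − (RT/nF) ln Q = 1.13 − (8.314×288)/(2×96500) × (10.564) = 1.130 − 0.131 = 0.999 V.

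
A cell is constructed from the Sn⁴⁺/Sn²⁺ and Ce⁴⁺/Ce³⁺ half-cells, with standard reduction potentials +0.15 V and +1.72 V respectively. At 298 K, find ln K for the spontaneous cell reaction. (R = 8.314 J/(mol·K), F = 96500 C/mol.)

ln K = 122.3

E°_cell = +1.72 − (+0.15) = 1.57 V, with n = 2 electrons transferred.
At equilibrium E = 0, so the Nernst equation gives ln K = nFE°/RT = (2)(96500)(1.57)/((8.314)(298)) = 122.30.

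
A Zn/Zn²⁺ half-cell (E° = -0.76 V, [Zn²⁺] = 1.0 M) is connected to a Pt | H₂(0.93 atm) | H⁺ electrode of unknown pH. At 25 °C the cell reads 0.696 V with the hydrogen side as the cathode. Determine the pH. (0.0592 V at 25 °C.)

pH = 1.10

E°_cell = 0.76 V and n = 2.
log Q = n(E° − E)/0.0592 = 2×(0.76 − 0.696)/0.0592 = 2.162.
With Q = [Zn²⁺]·P(H₂) / [H⁺]^2, solving for [H⁺] gives log[H⁺] = -1.097, so pH = 1.10.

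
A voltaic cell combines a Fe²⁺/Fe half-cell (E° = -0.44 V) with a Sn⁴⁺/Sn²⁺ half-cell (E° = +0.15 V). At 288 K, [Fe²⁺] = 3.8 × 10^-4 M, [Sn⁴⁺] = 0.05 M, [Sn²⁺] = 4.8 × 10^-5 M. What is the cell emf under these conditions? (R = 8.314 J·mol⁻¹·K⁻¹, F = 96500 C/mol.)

The Sn⁴⁺/Sn²⁺ couple has the higher reduction potential and acts as the cathode, so E°_cell = +0.15 − (-0.44) = 0.59 V.
Balancing electrons gives n = 2; the reaction quotient is Q = [Fe²⁺]·[Sn²⁺]/[Sn⁴⁺] = 3.65 × 10^-7.
E = E° − (RT/nF) ln Q = 0.59 − (8.314×288)/(2×96500) × (-14.824) = 0.590 + 0.184 = 0.774 V.

0.774 V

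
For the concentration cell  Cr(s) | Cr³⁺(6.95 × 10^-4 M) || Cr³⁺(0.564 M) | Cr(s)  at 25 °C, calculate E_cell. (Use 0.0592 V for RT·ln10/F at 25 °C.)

Both half-cells are Cr³⁺/Cr, so E°_cell = 0. The concentrated side is the cathode; the cell reaction moves Cr³⁺ from high to low concentration with n = 3.
Q = [Cr³⁺]_dilute/[Cr³⁺]_conc = 6.95 × 10^-4/0.564 = 0.00123.
E = 0 − (0.0592/3) log Q = −(0.0592/3)(-2.909) = 0.0574 V.

0.057 V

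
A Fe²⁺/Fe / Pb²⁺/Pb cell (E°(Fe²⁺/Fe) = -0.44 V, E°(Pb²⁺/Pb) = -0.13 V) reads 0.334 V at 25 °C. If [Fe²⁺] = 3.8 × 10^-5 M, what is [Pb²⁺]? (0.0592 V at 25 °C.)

From the Nernst equation, log Q = n(E° − E)/0.0592 = 2(0.31 − 0.334)/0.0592 = -0.811, so Q = 0.155.
With Q = [Fe²⁺]/[Pb²⁺] and the known concentrations, [Pb²⁺] in the denominator gives [Pb²⁺] = 2.5 × 10^-4 M.

2.5 × 10^-4 M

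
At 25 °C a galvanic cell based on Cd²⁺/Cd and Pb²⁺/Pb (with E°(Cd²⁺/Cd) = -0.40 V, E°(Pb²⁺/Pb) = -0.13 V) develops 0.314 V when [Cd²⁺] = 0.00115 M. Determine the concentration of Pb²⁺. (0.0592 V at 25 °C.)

From the Nernst equation, log Q = n(E° − E)/0.0592 = 2(0.27 − 0.314)/0.0592 = -1.486, so Q = 0.0326.
With Q = [Cd²⁺]/[Pb²⁺] and the known concentrations, [Pb²⁺] in the denominator gives [Pb²⁺] = 0.035 M.

0.035 M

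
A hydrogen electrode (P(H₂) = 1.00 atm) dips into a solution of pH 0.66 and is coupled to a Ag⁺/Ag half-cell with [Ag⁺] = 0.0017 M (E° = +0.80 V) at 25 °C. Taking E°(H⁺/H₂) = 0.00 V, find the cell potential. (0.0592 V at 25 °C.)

0.68 V

The Ag⁺/Ag couple is the cathode, so E°_cell = 0.80 V; n = 2.
[H⁺] = 10^(−0.66) = 0.22 M, and Q = [H⁺]^2 / ([Ag⁺]^2·P(H₂)) = 1.66 × 10^4.
E = E° − (0.0592/2) log Q = 0.80 − (0.0592/2)(4.219) = 0.675 V.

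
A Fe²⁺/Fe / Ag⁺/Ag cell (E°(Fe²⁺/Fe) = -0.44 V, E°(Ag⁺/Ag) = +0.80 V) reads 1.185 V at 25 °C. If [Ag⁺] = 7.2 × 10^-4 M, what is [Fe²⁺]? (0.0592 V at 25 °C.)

From the Nernst equation, log Q = n(E° − E)/0.0592 = 2(1.24 − 1.185)/0.0592 = 1.858, so Q = 72.1.
With Q = [Fe²⁺]/[Ag⁺]^2 and the known concentrations, [Fe²⁺] in the numerator gives [Fe²⁺] = 3.7 × 10^-5 M.

3.7 × 10^-5 M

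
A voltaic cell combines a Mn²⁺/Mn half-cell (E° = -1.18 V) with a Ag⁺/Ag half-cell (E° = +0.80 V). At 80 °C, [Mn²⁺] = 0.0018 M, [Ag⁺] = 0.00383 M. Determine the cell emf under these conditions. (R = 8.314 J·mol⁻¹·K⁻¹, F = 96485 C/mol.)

1.91 V

The Ag⁺/Ag couple has the higher reduction potential and acts as the cathode, so E°_cell = +0.80 − (-1.18) = 1.98 V.
Balancing electrons gives n = 2; the reaction quotient is Q = [Mn²⁺]/[Ag⁺]^2 = 123.
E = E° − (RT/nF) ln Q = 1.98 − (8.314×353)/(2×96485) × (4.810) = 1.980 − 0.073 = 1.907 V.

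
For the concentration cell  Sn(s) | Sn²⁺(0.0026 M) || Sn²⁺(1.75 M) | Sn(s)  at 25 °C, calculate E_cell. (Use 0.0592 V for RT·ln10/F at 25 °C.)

0.084 V

Both half-cells are Sn²⁺/Sn, so E°_cell = 0. The concentrated side is the cathode; the cell reaction moves Sn²⁺ from high to low concentration with n = 2.
Q = [Sn²⁺]_dilute/[Sn²⁺]_conc = 0.0026/1.75 = 0.00149.
E = 0 − (0.0592/2) log Q = −(0.0592/2)(-2.828) = 0.0837 V.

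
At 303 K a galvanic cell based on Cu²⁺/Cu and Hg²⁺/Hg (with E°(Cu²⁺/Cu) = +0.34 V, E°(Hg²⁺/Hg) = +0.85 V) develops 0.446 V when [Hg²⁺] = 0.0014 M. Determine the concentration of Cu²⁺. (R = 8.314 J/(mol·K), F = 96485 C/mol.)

From the Nernst equation, ln Q = nF(E° − E)/RT = 2×96485×(0.51 − 0.446)/(8.314×303) = 4.902, so Q = 135.
With Q = [Cu²⁺]/[Hg²⁺] and the known concentrations, [Cu²⁺] in the numerator gives [Cu²⁺] = 0.19 M.

0.19 M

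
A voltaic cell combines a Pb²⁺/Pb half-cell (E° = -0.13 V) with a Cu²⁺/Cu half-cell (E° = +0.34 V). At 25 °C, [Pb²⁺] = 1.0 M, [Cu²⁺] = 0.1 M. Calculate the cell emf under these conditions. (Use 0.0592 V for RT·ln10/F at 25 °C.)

0.440 V

The Cu²⁺/Cu couple has the higher reduction potential and acts as the cathode, so E°_cell = +0.34 − (-0.13) = 0.47 V.
Balancing electrons gives n = 2; the reaction quotient is Q = [Pb²⁺]/[Cu²⁺] = 10.0.
At 25 °C, E = E° − (0.0592/n) log Q = 0.47 − (0.0592/2)(1.000) = 0.470 − 0.030 = 0.440 V.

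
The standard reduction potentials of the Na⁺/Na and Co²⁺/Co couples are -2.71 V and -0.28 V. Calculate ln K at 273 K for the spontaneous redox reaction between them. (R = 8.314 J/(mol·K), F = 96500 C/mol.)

ln K = 206.6

E°_cell = -0.28 − (-2.71) = 2.43 V, with n = 2 electrons transferred.
At equilibrium E = 0, so the Nernst equation gives ln K = nFE°/RT = (2)(96500)(2.43)/((8.314)(273)) = 206.63.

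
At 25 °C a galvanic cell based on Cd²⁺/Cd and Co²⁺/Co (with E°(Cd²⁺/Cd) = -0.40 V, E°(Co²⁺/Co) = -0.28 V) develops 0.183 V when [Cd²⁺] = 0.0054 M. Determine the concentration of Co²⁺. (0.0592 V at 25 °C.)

0.73 M

From the Nernst equation, log Q = n(E° − E)/0.0592 = 2(0.12 − 0.183)/0.0592 = -2.128, so Q = 0.00744.
With Q = [Cd²⁺]/[Co²⁺] and the known concentrations, [Co²⁺] in the denominator gives [Co²⁺] = 0.73 M.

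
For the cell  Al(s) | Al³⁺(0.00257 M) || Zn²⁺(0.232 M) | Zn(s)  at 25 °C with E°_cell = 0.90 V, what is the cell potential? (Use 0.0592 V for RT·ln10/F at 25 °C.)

Balancing electrons gives n = 6; the reaction quotient is Q = [Al³⁺]^2/[Zn²⁺]^3 = 5.29 × 10^-4.
At 25 °C, E = E° − (0.0592/n) log Q = 0.90 − (0.0592/6)(-3.277) = 0.900 + 0.032 = 0.932 V.

0.932 V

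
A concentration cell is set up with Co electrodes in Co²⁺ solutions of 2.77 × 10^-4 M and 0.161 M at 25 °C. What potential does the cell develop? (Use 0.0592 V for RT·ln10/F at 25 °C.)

Both half-cells are Co²⁺/Co, so E°_cell = 0. The concentrated side is the cathode; the cell reaction moves Co²⁺ from high to low concentration with n = 2.
Q = [Co²⁺]_dilute/[Co²⁺]_conc = 2.77 × 10^-4/0.161 = 0.00172.
E = 0 − (0.0592/2) log Q = −(0.0592/2)(-2.764) = 0.0818 V.

0.082 V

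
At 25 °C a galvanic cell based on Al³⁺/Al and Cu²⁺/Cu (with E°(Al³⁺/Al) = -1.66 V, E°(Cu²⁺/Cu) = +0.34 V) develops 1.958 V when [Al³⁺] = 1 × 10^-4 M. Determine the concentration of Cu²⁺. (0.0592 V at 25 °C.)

8.2 × 10^-5 M

From the Nernst equation, log Q = n(E° − E)/0.0592 = 6(2.00 − 1.958)/0.0592 = 4.257, so Q = 1.81 × 10^4.
With Q = [Al³⁺]^2/[Cu²⁺]^3 and the known concentrations, [Cu²⁺]^3 in the denominator gives [Cu²⁺] = 8.2 × 10^-5 M.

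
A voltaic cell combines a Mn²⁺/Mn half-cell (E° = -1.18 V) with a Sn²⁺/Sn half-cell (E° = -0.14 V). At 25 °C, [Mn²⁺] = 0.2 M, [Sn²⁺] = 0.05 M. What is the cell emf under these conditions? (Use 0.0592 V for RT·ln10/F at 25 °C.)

1.02 V

The Sn²⁺/Sn couple has the higher reduction potential and acts as the cathode, so E°_cell = -0.14 − (-1.18) = 1.04 V.
Balancing electrons gives n = 2; the reaction quotient is Q = [Mn²⁺]/[Sn²⁺] = 4.00.
At 25 °C, E = E° − (0.0592/n) log Q = 1.04 − (0.0592/2)(0.602) = 1.040 − 0.018 = 1.022 V.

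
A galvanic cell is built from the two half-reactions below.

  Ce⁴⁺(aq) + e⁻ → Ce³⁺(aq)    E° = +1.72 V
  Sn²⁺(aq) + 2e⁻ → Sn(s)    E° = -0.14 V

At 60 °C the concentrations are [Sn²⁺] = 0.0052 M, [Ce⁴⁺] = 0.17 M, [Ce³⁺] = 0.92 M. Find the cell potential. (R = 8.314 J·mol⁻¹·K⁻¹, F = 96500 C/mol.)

1.89 V

The Ce⁴⁺/Ce³⁺ couple has the higher reduction potential and acts as the cathode, so E°_cell = +1.72 − (-0.14) = 1.86 V.
Balancing electrons gives n = 2; the reaction quotient is Q = [Sn²⁺]·[Ce³⁺]^2/[Ce⁴⁺]^2 = 0.152.
E = E° − (RT/nF) ln Q = 1.86 − (8.314×333)/(2×96500) × (-1.882) = 1.860 + 0.027 = 1.887 V.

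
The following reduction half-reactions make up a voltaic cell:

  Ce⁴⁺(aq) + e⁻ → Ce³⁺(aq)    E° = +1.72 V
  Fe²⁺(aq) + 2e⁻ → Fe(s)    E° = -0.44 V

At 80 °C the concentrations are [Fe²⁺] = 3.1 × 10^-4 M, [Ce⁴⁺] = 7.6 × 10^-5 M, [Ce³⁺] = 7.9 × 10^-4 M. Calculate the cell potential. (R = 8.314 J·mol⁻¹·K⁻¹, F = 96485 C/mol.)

2.21 V

The Ce⁴⁺/Ce³⁺ couple has the higher reduction potential and acts as the cathode, so E°_cell = +1.72 − (-0.44) = 2.16 V.
Balancing electrons gives n = 2; the reaction quotient is Q = [Fe²⁺]·[Ce³⁺]^2/[Ce⁴⁺]^2 = 0.0335.
E = E° − (RT/nF) ln Q = 2.16 − (8.314×353)/(2×96485) × (-3.396) = 2.160 + 0.052 = 2.212 V.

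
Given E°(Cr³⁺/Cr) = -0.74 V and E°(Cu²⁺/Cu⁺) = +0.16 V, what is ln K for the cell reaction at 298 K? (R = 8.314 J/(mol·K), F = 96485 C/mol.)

ln K = 105.1

E°_cell = +0.16 − (-0.74) = 0.90 V, with n = 3 electrons transferred.
At equilibrium E = 0, so the Nernst equation gives ln K = nFE°/RT = (3)(96485)(0.90)/((8.314)(298)) = 105.15.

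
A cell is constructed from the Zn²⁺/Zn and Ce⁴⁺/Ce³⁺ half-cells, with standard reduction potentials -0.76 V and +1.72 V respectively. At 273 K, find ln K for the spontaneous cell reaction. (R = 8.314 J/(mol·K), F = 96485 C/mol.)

E°_cell = +1.72 − (-0.76) = 2.48 V, with n = 2 electrons transferred.
At equilibrium E = 0, so the Nernst equation gives ln K = nFE°/RT = (2)(96485)(2.48)/((8.314)(273)) = 210.85.

ln K = 210.8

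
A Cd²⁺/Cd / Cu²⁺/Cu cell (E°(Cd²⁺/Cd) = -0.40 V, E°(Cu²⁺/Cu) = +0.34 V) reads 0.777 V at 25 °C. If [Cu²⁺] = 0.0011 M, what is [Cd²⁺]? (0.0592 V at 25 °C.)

6.2 × 10^-5 M

From the Nernst equation, log Q = n(E° − E)/0.0592 = 2(0.74 − 0.777)/0.0592 = -1.250, so Q = 0.0562.
With Q = [Cd²⁺]/[Cu²⁺] and the known concentrations, [Cd²⁺] in the numerator gives [Cd²⁺] = 6.2 × 10^-5 M.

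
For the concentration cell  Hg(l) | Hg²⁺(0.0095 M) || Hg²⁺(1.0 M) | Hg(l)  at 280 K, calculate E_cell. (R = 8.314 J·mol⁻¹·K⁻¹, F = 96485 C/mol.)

0.056 V

Both half-cells are Hg²⁺/Hg, so E°_cell = 0. The concentrated side is the cathode; the cell reaction moves Hg²⁺ from high to low concentration with n = 2.
Q = [Hg²⁺]_dilute/[Hg²⁺]_conc = 0.0095/1.0 = 0.00950.
E = 0 − (RT/nF) ln Q = −((8.314×280)/(2×96485))(-4.656) = 0.0562 V.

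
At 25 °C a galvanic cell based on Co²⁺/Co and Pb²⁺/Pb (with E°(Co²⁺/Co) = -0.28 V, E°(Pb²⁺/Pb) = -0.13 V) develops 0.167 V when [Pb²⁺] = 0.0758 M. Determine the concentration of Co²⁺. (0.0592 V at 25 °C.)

0.02 M

From the Nernst equation, log Q = n(E° − E)/0.0592 = 2(0.15 − 0.167)/0.0592 = -0.574, so Q = 0.266.
With Q = [Co²⁺]/[Pb²⁺] and the known concentrations, [Co²⁺] in the numerator gives [Co²⁺] = 0.02 M.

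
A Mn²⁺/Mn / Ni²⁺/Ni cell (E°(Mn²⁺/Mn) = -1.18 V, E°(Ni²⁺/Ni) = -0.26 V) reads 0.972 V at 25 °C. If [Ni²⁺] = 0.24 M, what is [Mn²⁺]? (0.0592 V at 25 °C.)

0.0042 M

From the Nernst equation, log Q = n(E° − E)/0.0592 = 2(0.92 − 0.972)/0.0592 = -1.757, so Q = 0.0175.
With Q = [Mn²⁺]/[Ni²⁺] and the known concentrations, [Mn²⁺] in the numerator gives [Mn²⁺] = 0.0042 M.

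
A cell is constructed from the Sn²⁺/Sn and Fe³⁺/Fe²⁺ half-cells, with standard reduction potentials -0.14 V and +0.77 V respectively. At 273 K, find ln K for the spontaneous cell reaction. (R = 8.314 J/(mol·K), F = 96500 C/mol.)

E°_cell = +0.77 − (-0.14) = 0.91 V, with n = 2 electrons transferred.
At equilibrium E = 0, so the Nernst equation gives ln K = nFE°/RT = (2)(96500)(0.91)/((8.314)(273)) = 77.38.

ln K = 77.4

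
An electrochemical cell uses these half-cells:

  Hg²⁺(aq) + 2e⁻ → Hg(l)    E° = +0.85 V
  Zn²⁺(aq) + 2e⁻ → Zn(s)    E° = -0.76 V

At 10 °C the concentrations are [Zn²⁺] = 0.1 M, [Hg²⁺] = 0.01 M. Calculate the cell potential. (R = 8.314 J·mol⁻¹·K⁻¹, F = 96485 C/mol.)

The Hg²⁺/Hg couple has the higher reduction potential and acts as the cathode, so E°_cell = +0.85 − (-0.76) = 1.61 V.
Balancing electrons gives n = 2; the reaction quotient is Q = [Zn²⁺]/[Hg²⁺] = 10.0.
E = E° − (RT/nF) ln Q = 1.61 − (8.314×283)/(2×96485) × (2.303) = 1.610 − 0.028 = 1.582 V.

1.58 V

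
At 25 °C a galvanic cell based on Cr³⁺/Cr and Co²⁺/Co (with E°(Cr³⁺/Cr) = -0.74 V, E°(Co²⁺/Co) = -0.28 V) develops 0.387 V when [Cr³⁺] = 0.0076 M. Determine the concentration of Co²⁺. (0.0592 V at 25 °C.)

From the Nernst equation, log Q = n(E° − E)/0.0592 = 6(0.46 − 0.387)/0.0592 = 7.399, so Q = 2.5 × 10^7.
With Q = [Cr³⁺]^2/[Co²⁺]^3 and the known concentrations, [Co²⁺]^3 in the denominator gives [Co²⁺] = 1.3 × 10^-4 M.

1.3 × 10^-4 M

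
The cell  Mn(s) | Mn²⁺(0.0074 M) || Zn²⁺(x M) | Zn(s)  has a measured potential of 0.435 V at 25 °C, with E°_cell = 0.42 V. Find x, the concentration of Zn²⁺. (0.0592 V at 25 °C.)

0.024 M

From the Nernst equation, log Q = n(E° − E)/0.0592 = 2(0.42 − 0.435)/0.0592 = -0.507, so Q = 0.311.
With Q = [Mn²⁺]/[Zn²⁺] and the known concentrations, [Zn²⁺] in the denominator gives [Zn²⁺] = 0.024 M.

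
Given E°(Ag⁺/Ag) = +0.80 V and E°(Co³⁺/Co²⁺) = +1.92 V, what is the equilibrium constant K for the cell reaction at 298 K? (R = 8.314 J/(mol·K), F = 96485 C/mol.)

E°_cell = +1.92 − (+0.80) = 1.12 V, with n = 1 electron transferred.
At equilibrium E = 0, so the Nernst equation gives ln K = nFE°/RT = (1)(96485)(1.12)/((8.314)(298)) = 43.62.
K = e^43.62 = 8.8 × 10^18.

8.8 × 10^18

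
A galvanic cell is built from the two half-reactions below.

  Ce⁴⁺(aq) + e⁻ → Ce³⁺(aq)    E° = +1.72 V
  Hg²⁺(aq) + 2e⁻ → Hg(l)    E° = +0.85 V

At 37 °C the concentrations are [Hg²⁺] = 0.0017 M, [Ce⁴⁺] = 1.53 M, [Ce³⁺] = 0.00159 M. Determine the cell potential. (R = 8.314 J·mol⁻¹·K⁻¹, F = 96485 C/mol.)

1.14 V

The Ce⁴⁺/Ce³⁺ couple has the higher reduction potential and acts as the cathode, so E°_cell = +1.72 − (+0.85) = 0.87 V.
Balancing electrons gives n = 2; the reaction quotient is Q = [Hg²⁺]·[Ce³⁺]^2/[Ce⁴⁺]^2 = 1.84 × 10^-9.
E = E° − (RT/nF) ln Q = 0.87 − (8.314×310)/(2×96485) × (-20.116) = 0.870 + 0.269 = 1.139 V.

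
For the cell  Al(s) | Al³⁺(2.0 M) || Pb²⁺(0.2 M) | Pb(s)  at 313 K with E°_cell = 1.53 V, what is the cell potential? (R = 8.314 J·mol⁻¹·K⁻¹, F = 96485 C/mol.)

1.50 V

Balancing electrons gives n = 6; the reaction quotient is Q = [Al³⁺]^2/[Pb²⁺]^3 = 500.
E = E° − (RT/nF) ln Q = 1.53 − (8.314×313)/(6×96485) × (6.215) = 1.530 − 0.028 = 1.502 V.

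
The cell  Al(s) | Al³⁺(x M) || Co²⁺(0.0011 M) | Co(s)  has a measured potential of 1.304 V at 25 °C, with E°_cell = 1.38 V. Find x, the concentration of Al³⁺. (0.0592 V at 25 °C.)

0.26 M

From the Nernst equation, log Q = n(E° − E)/0.0592 = 6(1.38 − 1.304)/0.0592 = 7.703, so Q = 5.04 × 10^7.
With Q = [Al³⁺]^2/[Co²⁺]^3 and the known concentrations, [Al³⁺]^2 in the numerator gives [Al³⁺] = 0.26 M.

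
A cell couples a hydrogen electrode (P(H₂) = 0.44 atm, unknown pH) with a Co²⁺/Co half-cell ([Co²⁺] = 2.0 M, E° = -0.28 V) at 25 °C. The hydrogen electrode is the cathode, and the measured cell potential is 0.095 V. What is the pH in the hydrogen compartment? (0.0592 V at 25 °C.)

E°_cell = 0.28 V and n = 2.
log Q = n(E° − E)/0.0592 = 2×(0.28 − 0.095)/0.0592 = 6.250.
With Q = [Co²⁺]·P(H₂) / [H⁺]^2, solving for [H⁺] gives log[H⁺] = -3.153, so pH = 3.15.

pH = 3.15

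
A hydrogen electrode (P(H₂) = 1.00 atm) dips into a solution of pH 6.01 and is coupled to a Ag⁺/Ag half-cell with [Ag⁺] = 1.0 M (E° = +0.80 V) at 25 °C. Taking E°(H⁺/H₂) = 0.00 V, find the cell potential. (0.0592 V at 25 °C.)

1.16 V

The Ag⁺/Ag couple is the cathode, so E°_cell = 0.80 V; n = 2.
[H⁺] = 10^(−6.01) = 9.8 × 10^-7 M, and Q = [H⁺]^2 / ([Ag⁺]^2·P(H₂)) = 9.55 × 10^-13.
E = E° − (0.0592/2) log Q = 0.80 − (0.0592/2)(-12.020) = 1.156 V.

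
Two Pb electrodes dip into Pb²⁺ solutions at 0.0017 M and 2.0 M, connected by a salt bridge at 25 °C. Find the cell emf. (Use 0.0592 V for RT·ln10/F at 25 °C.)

Both half-cells are Pb²⁺/Pb, so E°_cell = 0. The concentrated side is the cathode; the cell reaction moves Pb²⁺ from high to low concentration with n = 2.
Q = [Pb²⁺]_dilute/[Pb²⁺]_conc = 0.0017/2.0 = 8.5 × 10^-4.
E = 0 − (0.0592/2) log Q = −(0.0592/2)(-3.071) = 0.0909 V.

0.091 V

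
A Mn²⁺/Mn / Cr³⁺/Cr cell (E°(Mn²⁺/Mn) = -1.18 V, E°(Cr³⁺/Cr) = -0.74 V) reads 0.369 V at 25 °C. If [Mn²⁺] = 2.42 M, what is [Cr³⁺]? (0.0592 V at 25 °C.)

From the Nernst equation, log Q = n(E° − E)/0.0592 = 6(0.44 − 0.369)/0.0592 = 7.196, so Q = 1.57 × 10^7.
With Q = [Mn²⁺]^3/[Cr³⁺]^2 and the known concentrations, [Cr³⁺]^2 in the denominator gives [Cr³⁺] = 9.5 × 10^-4 M.

9.5 × 10^-4 M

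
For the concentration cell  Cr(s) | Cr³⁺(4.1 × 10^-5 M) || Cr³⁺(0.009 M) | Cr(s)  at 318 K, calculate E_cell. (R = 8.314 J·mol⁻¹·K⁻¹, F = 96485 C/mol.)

Both half-cells are Cr³⁺/Cr, so E°_cell = 0. The concentrated side is the cathode; the cell reaction moves Cr³⁺ from high to low concentration with n = 3.
Q = [Cr³⁺]_dilute/[Cr³⁺]_conc = 4.1 × 10^-5/0.009 = 0.00456.
E = 0 − (RT/nF) ln Q = −((8.314×318)/(3×96485))(-5.391) = 0.0492 V.

0.049 V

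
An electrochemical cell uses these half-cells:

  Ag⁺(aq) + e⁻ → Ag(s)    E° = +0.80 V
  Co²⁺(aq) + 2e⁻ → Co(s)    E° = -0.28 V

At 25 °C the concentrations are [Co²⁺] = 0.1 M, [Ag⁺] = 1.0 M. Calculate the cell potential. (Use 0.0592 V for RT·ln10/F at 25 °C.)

1.11 V

The Ag⁺/Ag couple has the higher reduction potential and acts as the cathode, so E°_cell = +0.80 − (-0.28) = 1.08 V.
Balancing electrons gives n = 2; the reaction quotient is Q = [Co²⁺]/[Ag⁺]^2 = 0.100.
At 25 °C, E = E° − (0.0592/n) log Q = 1.08 − (0.0592/2)(-1.000) = 1.080 + 0.030 = 1.110 V.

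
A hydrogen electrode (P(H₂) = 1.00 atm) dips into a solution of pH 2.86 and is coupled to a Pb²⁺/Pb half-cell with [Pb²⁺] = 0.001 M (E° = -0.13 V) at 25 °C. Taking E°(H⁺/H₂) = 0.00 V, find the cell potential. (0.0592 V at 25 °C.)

0.049 V

The hydrogen couple is the cathode, so E°_cell = 0.13 V; n = 2.
[H⁺] = 10^(−2.86) = 0.0014 M, and Q = [Pb²⁺]·P(H₂) / [H⁺]^2 = 525.
E = E° − (0.0592/2) log Q = 0.13 − (0.0592/2)(2.720) = 0.049 V.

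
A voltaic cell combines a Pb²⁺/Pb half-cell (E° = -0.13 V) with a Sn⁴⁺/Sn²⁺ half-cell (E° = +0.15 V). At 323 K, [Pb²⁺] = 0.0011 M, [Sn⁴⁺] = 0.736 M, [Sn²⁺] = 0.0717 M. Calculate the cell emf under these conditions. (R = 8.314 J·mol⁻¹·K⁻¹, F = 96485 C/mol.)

The Sn⁴⁺/Sn²⁺ couple has the higher reduction potential and acts as the cathode, so E°_cell = +0.15 − (-0.13) = 0.28 V.
Balancing electrons gives n = 2; the reaction quotient is Q = [Pb²⁺]·[Sn²⁺]/[Sn⁴⁺] = 1.07 × 10^-4.
E = E° − (RT/nF) ln Q = 0.28 − (8.314×323)/(2×96485) × (-9.141) = 0.280 + 0.127 = 0.407 V.

0.407 V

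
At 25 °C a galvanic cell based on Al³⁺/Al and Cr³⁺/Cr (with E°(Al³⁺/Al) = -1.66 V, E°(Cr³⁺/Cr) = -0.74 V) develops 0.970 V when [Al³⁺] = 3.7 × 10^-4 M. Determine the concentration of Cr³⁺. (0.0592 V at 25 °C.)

0.13 M

From the Nernst equation, log Q = n(E° − E)/0.0592 = 3(0.92 − 0.970)/0.0592 = -2.534, so Q = 0.00293.
With Q = [Al³⁺]/[Cr³⁺] and the known concentrations, [Cr³⁺] in the denominator gives [Cr³⁺] = 0.13 M.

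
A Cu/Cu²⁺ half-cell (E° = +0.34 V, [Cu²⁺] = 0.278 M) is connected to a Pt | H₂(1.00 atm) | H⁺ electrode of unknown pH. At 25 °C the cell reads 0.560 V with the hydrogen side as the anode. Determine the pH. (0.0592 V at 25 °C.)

E°_cell = 0.34 V and n = 2.
log Q = n(E° − E)/0.0592 = 2×(0.34 − 0.560)/0.0592 = -7.432.
With Q = [H⁺]^2 / ([Cu²⁺]·P(H₂)), solving for [H⁺] gives log[H⁺] = -3.994, so pH = 3.99.

pH = 3.99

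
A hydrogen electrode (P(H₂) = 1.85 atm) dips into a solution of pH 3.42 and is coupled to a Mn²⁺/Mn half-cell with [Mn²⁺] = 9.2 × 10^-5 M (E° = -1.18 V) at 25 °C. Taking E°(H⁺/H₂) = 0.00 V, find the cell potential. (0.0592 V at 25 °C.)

The hydrogen couple is the cathode, so E°_cell = 1.18 V; n = 2.
[H⁺] = 10^(−3.42) = 3.8 × 10^-4 M, and Q = [Mn²⁺]·P(H₂) / [H⁺]^2 = 1180.
E = E° − (0.0592/2) log Q = 1.18 − (0.0592/2)(3.071) = 1.089 V.

1.09 V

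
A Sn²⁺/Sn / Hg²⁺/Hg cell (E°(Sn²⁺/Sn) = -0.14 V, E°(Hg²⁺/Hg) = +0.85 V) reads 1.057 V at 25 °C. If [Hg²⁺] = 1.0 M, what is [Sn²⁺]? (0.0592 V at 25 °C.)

From the Nernst equation, log Q = n(E° − E)/0.0592 = 2(0.99 − 1.057)/0.0592 = -2.264, so Q = 0.00545.
With Q = [Sn²⁺]/[Hg²⁺] and the known concentrations, [Sn²⁺] in the numerator gives [Sn²⁺] = 0.0055 M.

0.0055 M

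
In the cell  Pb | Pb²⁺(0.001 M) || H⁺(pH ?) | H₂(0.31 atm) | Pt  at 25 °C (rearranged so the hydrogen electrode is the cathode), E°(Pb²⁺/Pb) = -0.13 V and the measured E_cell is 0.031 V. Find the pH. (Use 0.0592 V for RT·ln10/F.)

E°_cell = 0.13 V and n = 2.
log Q = n(E° − E)/0.0592 = 2×(0.13 − 0.031)/0.0592 = 3.345.
With Q = [Pb²⁺]·P(H₂) / [H⁺]^2, solving for [H⁺] gives log[H⁺] = -3.427, so pH = 3.43.

pH = 3.43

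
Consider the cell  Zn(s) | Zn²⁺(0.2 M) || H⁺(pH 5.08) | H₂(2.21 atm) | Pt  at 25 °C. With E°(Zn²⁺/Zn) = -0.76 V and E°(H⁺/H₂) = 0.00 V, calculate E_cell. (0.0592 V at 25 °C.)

The hydrogen couple is the cathode, so E°_cell = 0.76 V; n = 2.
[H⁺] = 10^(−5.08) = 8.3 × 10^-6 M, and Q = [Zn²⁺]·P(H₂) / [H⁺]^2 = 6.39 × 10^9.
E = E° − (0.0592/2) log Q = 0.76 − (0.0592/2)(9.805) = 0.470 V.

0.47 V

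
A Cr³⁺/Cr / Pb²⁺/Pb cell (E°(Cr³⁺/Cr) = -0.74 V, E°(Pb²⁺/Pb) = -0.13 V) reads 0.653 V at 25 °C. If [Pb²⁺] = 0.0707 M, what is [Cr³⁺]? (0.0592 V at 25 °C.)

1.2 × 10^-4 M

From the Nernst equation, log Q = n(E° − E)/0.0592 = 6(0.61 − 0.653)/0.0592 = -4.358, so Q = 4.38 × 10^-5.
With Q = [Cr³⁺]^2/[Pb²⁺]^3 and the known concentrations, [Cr³⁺]^2 in the numerator gives [Cr³⁺] = 1.2 × 10^-4 M.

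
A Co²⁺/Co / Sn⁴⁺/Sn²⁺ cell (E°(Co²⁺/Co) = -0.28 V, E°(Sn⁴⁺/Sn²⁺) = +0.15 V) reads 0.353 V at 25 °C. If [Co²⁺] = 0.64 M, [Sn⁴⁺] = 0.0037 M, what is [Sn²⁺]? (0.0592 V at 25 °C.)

From the Nernst equation, log Q = n(E° − E)/0.0592 = 2(0.43 − 0.353)/0.0592 = 2.601, so Q = 399.
With Q = [Co²⁺]·[Sn²⁺]/[Sn⁴⁺] and the known concentrations, [Sn²⁺] in the numerator gives [Sn²⁺] = 2.3 M.

2.3 M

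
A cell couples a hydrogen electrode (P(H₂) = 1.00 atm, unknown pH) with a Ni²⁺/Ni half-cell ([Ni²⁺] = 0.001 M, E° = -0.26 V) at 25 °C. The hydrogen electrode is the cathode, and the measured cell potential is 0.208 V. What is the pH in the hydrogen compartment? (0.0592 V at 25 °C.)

pH = 2.38

E°_cell = 0.26 V and n = 2.
log Q = n(E° − E)/0.0592 = 2×(0.26 − 0.208)/0.0592 = 1.757.
With Q = [Ni²⁺]·P(H₂) / [H⁺]^2, solving for [H⁺] gives log[H⁺] = -2.378, so pH = 2.38.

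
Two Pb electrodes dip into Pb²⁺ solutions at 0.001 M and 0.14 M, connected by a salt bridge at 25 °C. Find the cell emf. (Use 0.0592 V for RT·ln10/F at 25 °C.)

Both half-cells are Pb²⁺/Pb, so E°_cell = 0. The concentrated side is the cathode; the cell reaction moves Pb²⁺ from high to low concentration with n = 2.
Q = [Pb²⁺]_dilute/[Pb²⁺]_conc = 0.001/0.14 = 0.00714.
E = 0 − (0.0592/2) log Q = −(0.0592/2)(-2.146) = 0.0635 V.

0.064 V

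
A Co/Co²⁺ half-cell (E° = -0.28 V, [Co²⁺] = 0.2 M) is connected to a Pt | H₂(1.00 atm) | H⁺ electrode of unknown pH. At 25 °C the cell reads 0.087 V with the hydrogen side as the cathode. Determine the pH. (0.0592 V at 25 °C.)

pH = 3.61

E°_cell = 0.28 V and n = 2.
log Q = n(E° − E)/0.0592 = 2×(0.28 − 0.087)/0.0592 = 6.520.
With Q = [Co²⁺]·P(H₂) / [H⁺]^2, solving for [H⁺] gives log[H⁺] = -3.610, so pH = 3.61.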